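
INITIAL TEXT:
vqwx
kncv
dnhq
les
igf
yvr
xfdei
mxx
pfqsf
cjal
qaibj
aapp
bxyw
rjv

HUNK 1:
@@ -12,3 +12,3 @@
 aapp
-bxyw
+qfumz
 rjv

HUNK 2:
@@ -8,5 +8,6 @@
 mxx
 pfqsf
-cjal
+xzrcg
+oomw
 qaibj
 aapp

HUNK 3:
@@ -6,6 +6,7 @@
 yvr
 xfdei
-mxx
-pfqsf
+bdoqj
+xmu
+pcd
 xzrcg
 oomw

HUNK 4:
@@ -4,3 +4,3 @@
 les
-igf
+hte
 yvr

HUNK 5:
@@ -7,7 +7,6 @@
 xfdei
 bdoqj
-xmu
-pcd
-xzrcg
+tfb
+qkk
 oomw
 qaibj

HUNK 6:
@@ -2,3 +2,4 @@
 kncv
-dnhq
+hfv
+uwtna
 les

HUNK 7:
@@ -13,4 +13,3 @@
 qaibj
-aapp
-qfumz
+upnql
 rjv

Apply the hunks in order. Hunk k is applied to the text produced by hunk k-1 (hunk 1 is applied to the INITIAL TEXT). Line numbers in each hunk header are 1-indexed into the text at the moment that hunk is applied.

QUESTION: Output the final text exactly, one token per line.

Hunk 1: at line 12 remove [bxyw] add [qfumz] -> 14 lines: vqwx kncv dnhq les igf yvr xfdei mxx pfqsf cjal qaibj aapp qfumz rjv
Hunk 2: at line 8 remove [cjal] add [xzrcg,oomw] -> 15 lines: vqwx kncv dnhq les igf yvr xfdei mxx pfqsf xzrcg oomw qaibj aapp qfumz rjv
Hunk 3: at line 6 remove [mxx,pfqsf] add [bdoqj,xmu,pcd] -> 16 lines: vqwx kncv dnhq les igf yvr xfdei bdoqj xmu pcd xzrcg oomw qaibj aapp qfumz rjv
Hunk 4: at line 4 remove [igf] add [hte] -> 16 lines: vqwx kncv dnhq les hte yvr xfdei bdoqj xmu pcd xzrcg oomw qaibj aapp qfumz rjv
Hunk 5: at line 7 remove [xmu,pcd,xzrcg] add [tfb,qkk] -> 15 lines: vqwx kncv dnhq les hte yvr xfdei bdoqj tfb qkk oomw qaibj aapp qfumz rjv
Hunk 6: at line 2 remove [dnhq] add [hfv,uwtna] -> 16 lines: vqwx kncv hfv uwtna les hte yvr xfdei bdoqj tfb qkk oomw qaibj aapp qfumz rjv
Hunk 7: at line 13 remove [aapp,qfumz] add [upnql] -> 15 lines: vqwx kncv hfv uwtna les hte yvr xfdei bdoqj tfb qkk oomw qaibj upnql rjv

Answer: vqwx
kncv
hfv
uwtna
les
hte
yvr
xfdei
bdoqj
tfb
qkk
oomw
qaibj
upnql
rjv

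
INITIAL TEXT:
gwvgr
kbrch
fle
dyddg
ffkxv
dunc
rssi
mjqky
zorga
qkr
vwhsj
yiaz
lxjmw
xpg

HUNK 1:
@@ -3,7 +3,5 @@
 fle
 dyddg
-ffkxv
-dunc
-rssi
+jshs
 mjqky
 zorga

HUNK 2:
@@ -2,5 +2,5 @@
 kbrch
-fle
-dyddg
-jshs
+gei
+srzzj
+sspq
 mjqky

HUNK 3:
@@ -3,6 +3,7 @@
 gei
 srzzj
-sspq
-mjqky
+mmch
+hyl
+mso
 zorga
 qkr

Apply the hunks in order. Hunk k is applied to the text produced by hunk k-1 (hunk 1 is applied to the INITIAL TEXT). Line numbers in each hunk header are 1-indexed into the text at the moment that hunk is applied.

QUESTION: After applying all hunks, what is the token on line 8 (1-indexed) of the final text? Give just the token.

Answer: zorga

Derivation:
Hunk 1: at line 3 remove [ffkxv,dunc,rssi] add [jshs] -> 12 lines: gwvgr kbrch fle dyddg jshs mjqky zorga qkr vwhsj yiaz lxjmw xpg
Hunk 2: at line 2 remove [fle,dyddg,jshs] add [gei,srzzj,sspq] -> 12 lines: gwvgr kbrch gei srzzj sspq mjqky zorga qkr vwhsj yiaz lxjmw xpg
Hunk 3: at line 3 remove [sspq,mjqky] add [mmch,hyl,mso] -> 13 lines: gwvgr kbrch gei srzzj mmch hyl mso zorga qkr vwhsj yiaz lxjmw xpg
Final line 8: zorga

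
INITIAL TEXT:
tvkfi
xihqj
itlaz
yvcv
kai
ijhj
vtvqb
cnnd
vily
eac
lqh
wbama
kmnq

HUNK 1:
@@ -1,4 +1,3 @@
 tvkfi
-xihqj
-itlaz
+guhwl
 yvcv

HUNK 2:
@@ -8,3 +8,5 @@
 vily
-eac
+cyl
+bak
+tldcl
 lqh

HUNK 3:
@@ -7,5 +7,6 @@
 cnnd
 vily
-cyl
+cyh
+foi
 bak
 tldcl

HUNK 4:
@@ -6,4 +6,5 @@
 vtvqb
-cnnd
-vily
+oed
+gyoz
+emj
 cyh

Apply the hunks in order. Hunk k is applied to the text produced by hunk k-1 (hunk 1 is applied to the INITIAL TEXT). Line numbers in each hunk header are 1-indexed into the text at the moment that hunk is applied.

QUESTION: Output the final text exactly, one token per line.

Answer: tvkfi
guhwl
yvcv
kai
ijhj
vtvqb
oed
gyoz
emj
cyh
foi
bak
tldcl
lqh
wbama
kmnq

Derivation:
Hunk 1: at line 1 remove [xihqj,itlaz] add [guhwl] -> 12 lines: tvkfi guhwl yvcv kai ijhj vtvqb cnnd vily eac lqh wbama kmnq
Hunk 2: at line 8 remove [eac] add [cyl,bak,tldcl] -> 14 lines: tvkfi guhwl yvcv kai ijhj vtvqb cnnd vily cyl bak tldcl lqh wbama kmnq
Hunk 3: at line 7 remove [cyl] add [cyh,foi] -> 15 lines: tvkfi guhwl yvcv kai ijhj vtvqb cnnd vily cyh foi bak tldcl lqh wbama kmnq
Hunk 4: at line 6 remove [cnnd,vily] add [oed,gyoz,emj] -> 16 lines: tvkfi guhwl yvcv kai ijhj vtvqb oed gyoz emj cyh foi bak tldcl lqh wbama kmnq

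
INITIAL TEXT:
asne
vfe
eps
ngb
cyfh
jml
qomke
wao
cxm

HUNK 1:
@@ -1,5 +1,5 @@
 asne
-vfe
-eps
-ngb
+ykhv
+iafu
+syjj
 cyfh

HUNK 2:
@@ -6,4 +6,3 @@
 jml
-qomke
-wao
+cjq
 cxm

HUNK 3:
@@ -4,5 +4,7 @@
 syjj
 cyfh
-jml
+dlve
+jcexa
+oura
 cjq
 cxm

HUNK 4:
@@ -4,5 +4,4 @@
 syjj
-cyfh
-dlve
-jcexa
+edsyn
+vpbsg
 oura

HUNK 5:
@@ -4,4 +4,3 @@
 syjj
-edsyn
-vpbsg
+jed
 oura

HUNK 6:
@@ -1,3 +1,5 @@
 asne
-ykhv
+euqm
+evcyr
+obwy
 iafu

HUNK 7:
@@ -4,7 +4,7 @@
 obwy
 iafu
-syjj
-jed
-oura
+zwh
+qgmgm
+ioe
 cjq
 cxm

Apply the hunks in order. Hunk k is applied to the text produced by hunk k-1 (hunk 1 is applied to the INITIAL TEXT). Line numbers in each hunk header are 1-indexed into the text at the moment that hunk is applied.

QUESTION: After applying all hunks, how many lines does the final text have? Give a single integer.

Answer: 10

Derivation:
Hunk 1: at line 1 remove [vfe,eps,ngb] add [ykhv,iafu,syjj] -> 9 lines: asne ykhv iafu syjj cyfh jml qomke wao cxm
Hunk 2: at line 6 remove [qomke,wao] add [cjq] -> 8 lines: asne ykhv iafu syjj cyfh jml cjq cxm
Hunk 3: at line 4 remove [jml] add [dlve,jcexa,oura] -> 10 lines: asne ykhv iafu syjj cyfh dlve jcexa oura cjq cxm
Hunk 4: at line 4 remove [cyfh,dlve,jcexa] add [edsyn,vpbsg] -> 9 lines: asne ykhv iafu syjj edsyn vpbsg oura cjq cxm
Hunk 5: at line 4 remove [edsyn,vpbsg] add [jed] -> 8 lines: asne ykhv iafu syjj jed oura cjq cxm
Hunk 6: at line 1 remove [ykhv] add [euqm,evcyr,obwy] -> 10 lines: asne euqm evcyr obwy iafu syjj jed oura cjq cxm
Hunk 7: at line 4 remove [syjj,jed,oura] add [zwh,qgmgm,ioe] -> 10 lines: asne euqm evcyr obwy iafu zwh qgmgm ioe cjq cxm
Final line count: 10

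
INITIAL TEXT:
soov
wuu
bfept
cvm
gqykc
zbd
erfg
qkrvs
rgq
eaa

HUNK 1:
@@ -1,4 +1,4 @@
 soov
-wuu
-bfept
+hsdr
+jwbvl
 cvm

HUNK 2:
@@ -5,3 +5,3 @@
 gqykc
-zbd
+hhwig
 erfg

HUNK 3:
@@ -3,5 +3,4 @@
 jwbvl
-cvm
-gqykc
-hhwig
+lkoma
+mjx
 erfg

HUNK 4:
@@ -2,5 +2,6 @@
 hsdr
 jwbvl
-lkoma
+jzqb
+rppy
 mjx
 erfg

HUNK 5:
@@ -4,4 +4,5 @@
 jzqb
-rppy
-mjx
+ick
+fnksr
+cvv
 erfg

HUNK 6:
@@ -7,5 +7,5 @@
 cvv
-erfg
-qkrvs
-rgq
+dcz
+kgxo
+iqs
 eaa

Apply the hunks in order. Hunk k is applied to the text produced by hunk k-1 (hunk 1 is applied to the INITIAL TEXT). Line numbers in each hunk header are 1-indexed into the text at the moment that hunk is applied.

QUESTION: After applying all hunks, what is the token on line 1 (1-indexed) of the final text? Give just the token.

Answer: soov

Derivation:
Hunk 1: at line 1 remove [wuu,bfept] add [hsdr,jwbvl] -> 10 lines: soov hsdr jwbvl cvm gqykc zbd erfg qkrvs rgq eaa
Hunk 2: at line 5 remove [zbd] add [hhwig] -> 10 lines: soov hsdr jwbvl cvm gqykc hhwig erfg qkrvs rgq eaa
Hunk 3: at line 3 remove [cvm,gqykc,hhwig] add [lkoma,mjx] -> 9 lines: soov hsdr jwbvl lkoma mjx erfg qkrvs rgq eaa
Hunk 4: at line 2 remove [lkoma] add [jzqb,rppy] -> 10 lines: soov hsdr jwbvl jzqb rppy mjx erfg qkrvs rgq eaa
Hunk 5: at line 4 remove [rppy,mjx] add [ick,fnksr,cvv] -> 11 lines: soov hsdr jwbvl jzqb ick fnksr cvv erfg qkrvs rgq eaa
Hunk 6: at line 7 remove [erfg,qkrvs,rgq] add [dcz,kgxo,iqs] -> 11 lines: soov hsdr jwbvl jzqb ick fnksr cvv dcz kgxo iqs eaa
Final line 1: soov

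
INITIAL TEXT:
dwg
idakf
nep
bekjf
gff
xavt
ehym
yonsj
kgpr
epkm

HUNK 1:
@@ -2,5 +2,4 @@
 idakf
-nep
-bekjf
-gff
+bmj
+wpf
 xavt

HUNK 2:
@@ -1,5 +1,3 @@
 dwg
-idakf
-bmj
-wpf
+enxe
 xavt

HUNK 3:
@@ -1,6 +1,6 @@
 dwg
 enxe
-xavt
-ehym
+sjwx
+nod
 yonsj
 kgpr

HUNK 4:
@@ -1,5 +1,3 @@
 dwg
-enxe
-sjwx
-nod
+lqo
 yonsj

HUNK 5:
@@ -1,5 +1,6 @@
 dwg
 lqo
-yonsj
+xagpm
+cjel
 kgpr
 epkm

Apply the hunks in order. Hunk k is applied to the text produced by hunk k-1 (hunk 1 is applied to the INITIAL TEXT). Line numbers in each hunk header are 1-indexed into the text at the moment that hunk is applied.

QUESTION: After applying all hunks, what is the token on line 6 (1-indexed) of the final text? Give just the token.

Answer: epkm

Derivation:
Hunk 1: at line 2 remove [nep,bekjf,gff] add [bmj,wpf] -> 9 lines: dwg idakf bmj wpf xavt ehym yonsj kgpr epkm
Hunk 2: at line 1 remove [idakf,bmj,wpf] add [enxe] -> 7 lines: dwg enxe xavt ehym yonsj kgpr epkm
Hunk 3: at line 1 remove [xavt,ehym] add [sjwx,nod] -> 7 lines: dwg enxe sjwx nod yonsj kgpr epkm
Hunk 4: at line 1 remove [enxe,sjwx,nod] add [lqo] -> 5 lines: dwg lqo yonsj kgpr epkm
Hunk 5: at line 1 remove [yonsj] add [xagpm,cjel] -> 6 lines: dwg lqo xagpm cjel kgpr epkm
Final line 6: epkm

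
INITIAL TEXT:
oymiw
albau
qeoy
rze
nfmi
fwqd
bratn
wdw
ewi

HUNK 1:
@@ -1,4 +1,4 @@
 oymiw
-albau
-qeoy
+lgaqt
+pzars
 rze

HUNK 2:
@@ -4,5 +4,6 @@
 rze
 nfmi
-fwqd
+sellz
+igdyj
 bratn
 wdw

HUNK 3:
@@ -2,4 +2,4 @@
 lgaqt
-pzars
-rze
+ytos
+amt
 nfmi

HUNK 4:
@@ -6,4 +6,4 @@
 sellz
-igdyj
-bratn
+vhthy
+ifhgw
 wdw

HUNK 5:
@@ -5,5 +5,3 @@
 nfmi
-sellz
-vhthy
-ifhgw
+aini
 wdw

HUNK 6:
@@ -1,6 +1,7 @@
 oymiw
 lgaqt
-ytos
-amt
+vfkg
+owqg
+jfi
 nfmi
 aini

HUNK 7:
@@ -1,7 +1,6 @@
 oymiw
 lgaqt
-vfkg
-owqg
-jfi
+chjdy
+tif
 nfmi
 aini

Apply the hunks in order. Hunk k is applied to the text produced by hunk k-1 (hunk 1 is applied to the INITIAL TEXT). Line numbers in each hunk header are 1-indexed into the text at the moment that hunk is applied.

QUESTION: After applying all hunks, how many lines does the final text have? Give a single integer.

Answer: 8

Derivation:
Hunk 1: at line 1 remove [albau,qeoy] add [lgaqt,pzars] -> 9 lines: oymiw lgaqt pzars rze nfmi fwqd bratn wdw ewi
Hunk 2: at line 4 remove [fwqd] add [sellz,igdyj] -> 10 lines: oymiw lgaqt pzars rze nfmi sellz igdyj bratn wdw ewi
Hunk 3: at line 2 remove [pzars,rze] add [ytos,amt] -> 10 lines: oymiw lgaqt ytos amt nfmi sellz igdyj bratn wdw ewi
Hunk 4: at line 6 remove [igdyj,bratn] add [vhthy,ifhgw] -> 10 lines: oymiw lgaqt ytos amt nfmi sellz vhthy ifhgw wdw ewi
Hunk 5: at line 5 remove [sellz,vhthy,ifhgw] add [aini] -> 8 lines: oymiw lgaqt ytos amt nfmi aini wdw ewi
Hunk 6: at line 1 remove [ytos,amt] add [vfkg,owqg,jfi] -> 9 lines: oymiw lgaqt vfkg owqg jfi nfmi aini wdw ewi
Hunk 7: at line 1 remove [vfkg,owqg,jfi] add [chjdy,tif] -> 8 lines: oymiw lgaqt chjdy tif nfmi aini wdw ewi
Final line count: 8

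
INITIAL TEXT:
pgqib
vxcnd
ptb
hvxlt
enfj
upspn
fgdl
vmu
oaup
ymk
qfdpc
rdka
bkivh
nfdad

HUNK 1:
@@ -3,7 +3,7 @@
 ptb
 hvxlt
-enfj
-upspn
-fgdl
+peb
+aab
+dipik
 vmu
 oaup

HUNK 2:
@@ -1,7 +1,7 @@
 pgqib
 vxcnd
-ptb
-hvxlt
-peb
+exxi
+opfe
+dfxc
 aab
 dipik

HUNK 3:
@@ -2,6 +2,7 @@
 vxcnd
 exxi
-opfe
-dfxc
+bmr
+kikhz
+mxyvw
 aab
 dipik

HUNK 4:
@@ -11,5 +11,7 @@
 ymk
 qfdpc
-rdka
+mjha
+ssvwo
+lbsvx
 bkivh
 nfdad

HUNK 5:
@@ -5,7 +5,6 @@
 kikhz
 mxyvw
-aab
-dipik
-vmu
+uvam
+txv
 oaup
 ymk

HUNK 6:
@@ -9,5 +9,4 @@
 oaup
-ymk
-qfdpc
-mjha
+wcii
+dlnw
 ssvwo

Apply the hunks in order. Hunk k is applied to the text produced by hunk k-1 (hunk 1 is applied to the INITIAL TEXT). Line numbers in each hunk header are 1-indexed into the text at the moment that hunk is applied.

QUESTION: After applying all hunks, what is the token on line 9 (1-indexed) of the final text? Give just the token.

Answer: oaup

Derivation:
Hunk 1: at line 3 remove [enfj,upspn,fgdl] add [peb,aab,dipik] -> 14 lines: pgqib vxcnd ptb hvxlt peb aab dipik vmu oaup ymk qfdpc rdka bkivh nfdad
Hunk 2: at line 1 remove [ptb,hvxlt,peb] add [exxi,opfe,dfxc] -> 14 lines: pgqib vxcnd exxi opfe dfxc aab dipik vmu oaup ymk qfdpc rdka bkivh nfdad
Hunk 3: at line 2 remove [opfe,dfxc] add [bmr,kikhz,mxyvw] -> 15 lines: pgqib vxcnd exxi bmr kikhz mxyvw aab dipik vmu oaup ymk qfdpc rdka bkivh nfdad
Hunk 4: at line 11 remove [rdka] add [mjha,ssvwo,lbsvx] -> 17 lines: pgqib vxcnd exxi bmr kikhz mxyvw aab dipik vmu oaup ymk qfdpc mjha ssvwo lbsvx bkivh nfdad
Hunk 5: at line 5 remove [aab,dipik,vmu] add [uvam,txv] -> 16 lines: pgqib vxcnd exxi bmr kikhz mxyvw uvam txv oaup ymk qfdpc mjha ssvwo lbsvx bkivh nfdad
Hunk 6: at line 9 remove [ymk,qfdpc,mjha] add [wcii,dlnw] -> 15 lines: pgqib vxcnd exxi bmr kikhz mxyvw uvam txv oaup wcii dlnw ssvwo lbsvx bkivh nfdad
Final line 9: oaup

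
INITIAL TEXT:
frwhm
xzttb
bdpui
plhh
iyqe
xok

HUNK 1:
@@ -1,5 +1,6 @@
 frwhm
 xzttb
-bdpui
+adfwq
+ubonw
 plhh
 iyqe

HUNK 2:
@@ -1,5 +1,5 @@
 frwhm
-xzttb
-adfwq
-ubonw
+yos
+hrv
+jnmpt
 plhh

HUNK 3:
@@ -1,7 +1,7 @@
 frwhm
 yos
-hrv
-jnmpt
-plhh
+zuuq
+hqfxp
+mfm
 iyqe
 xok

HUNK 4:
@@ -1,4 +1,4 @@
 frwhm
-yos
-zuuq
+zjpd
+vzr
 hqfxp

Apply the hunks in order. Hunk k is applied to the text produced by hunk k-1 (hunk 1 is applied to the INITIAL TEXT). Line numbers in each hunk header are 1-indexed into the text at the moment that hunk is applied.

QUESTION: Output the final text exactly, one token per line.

Answer: frwhm
zjpd
vzr
hqfxp
mfm
iyqe
xok

Derivation:
Hunk 1: at line 1 remove [bdpui] add [adfwq,ubonw] -> 7 lines: frwhm xzttb adfwq ubonw plhh iyqe xok
Hunk 2: at line 1 remove [xzttb,adfwq,ubonw] add [yos,hrv,jnmpt] -> 7 lines: frwhm yos hrv jnmpt plhh iyqe xok
Hunk 3: at line 1 remove [hrv,jnmpt,plhh] add [zuuq,hqfxp,mfm] -> 7 lines: frwhm yos zuuq hqfxp mfm iyqe xok
Hunk 4: at line 1 remove [yos,zuuq] add [zjpd,vzr] -> 7 lines: frwhm zjpd vzr hqfxp mfm iyqe xok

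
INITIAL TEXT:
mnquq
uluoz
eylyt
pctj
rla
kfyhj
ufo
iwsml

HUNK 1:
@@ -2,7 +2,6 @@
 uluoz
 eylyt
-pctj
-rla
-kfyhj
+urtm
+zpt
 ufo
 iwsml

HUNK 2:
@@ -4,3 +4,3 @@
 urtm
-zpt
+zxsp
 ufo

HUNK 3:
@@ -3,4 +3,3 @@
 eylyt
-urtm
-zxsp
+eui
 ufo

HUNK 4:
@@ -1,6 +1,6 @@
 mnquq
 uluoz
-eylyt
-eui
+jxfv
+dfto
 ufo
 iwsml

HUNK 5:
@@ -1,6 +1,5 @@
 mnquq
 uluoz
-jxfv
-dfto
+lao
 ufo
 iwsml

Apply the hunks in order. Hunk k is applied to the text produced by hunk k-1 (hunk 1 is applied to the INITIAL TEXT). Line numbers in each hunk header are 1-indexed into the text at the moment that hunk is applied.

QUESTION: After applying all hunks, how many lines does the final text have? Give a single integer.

Answer: 5

Derivation:
Hunk 1: at line 2 remove [pctj,rla,kfyhj] add [urtm,zpt] -> 7 lines: mnquq uluoz eylyt urtm zpt ufo iwsml
Hunk 2: at line 4 remove [zpt] add [zxsp] -> 7 lines: mnquq uluoz eylyt urtm zxsp ufo iwsml
Hunk 3: at line 3 remove [urtm,zxsp] add [eui] -> 6 lines: mnquq uluoz eylyt eui ufo iwsml
Hunk 4: at line 1 remove [eylyt,eui] add [jxfv,dfto] -> 6 lines: mnquq uluoz jxfv dfto ufo iwsml
Hunk 5: at line 1 remove [jxfv,dfto] add [lao] -> 5 lines: mnquq uluoz lao ufo iwsml
Final line count: 5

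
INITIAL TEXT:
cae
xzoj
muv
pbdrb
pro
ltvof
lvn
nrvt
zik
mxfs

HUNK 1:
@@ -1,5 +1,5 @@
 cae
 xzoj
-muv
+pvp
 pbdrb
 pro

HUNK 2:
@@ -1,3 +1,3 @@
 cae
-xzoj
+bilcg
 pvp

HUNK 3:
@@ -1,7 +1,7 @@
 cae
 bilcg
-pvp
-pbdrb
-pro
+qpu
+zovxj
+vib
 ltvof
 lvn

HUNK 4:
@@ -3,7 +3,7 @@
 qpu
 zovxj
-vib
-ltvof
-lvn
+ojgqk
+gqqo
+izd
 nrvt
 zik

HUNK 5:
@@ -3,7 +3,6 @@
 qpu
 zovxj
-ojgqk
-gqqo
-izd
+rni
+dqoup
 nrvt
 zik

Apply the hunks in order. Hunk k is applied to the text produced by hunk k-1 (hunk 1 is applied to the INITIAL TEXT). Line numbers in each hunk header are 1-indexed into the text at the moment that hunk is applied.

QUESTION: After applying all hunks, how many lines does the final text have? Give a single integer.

Hunk 1: at line 1 remove [muv] add [pvp] -> 10 lines: cae xzoj pvp pbdrb pro ltvof lvn nrvt zik mxfs
Hunk 2: at line 1 remove [xzoj] add [bilcg] -> 10 lines: cae bilcg pvp pbdrb pro ltvof lvn nrvt zik mxfs
Hunk 3: at line 1 remove [pvp,pbdrb,pro] add [qpu,zovxj,vib] -> 10 lines: cae bilcg qpu zovxj vib ltvof lvn nrvt zik mxfs
Hunk 4: at line 3 remove [vib,ltvof,lvn] add [ojgqk,gqqo,izd] -> 10 lines: cae bilcg qpu zovxj ojgqk gqqo izd nrvt zik mxfs
Hunk 5: at line 3 remove [ojgqk,gqqo,izd] add [rni,dqoup] -> 9 lines: cae bilcg qpu zovxj rni dqoup nrvt zik mxfs
Final line count: 9

Answer: 9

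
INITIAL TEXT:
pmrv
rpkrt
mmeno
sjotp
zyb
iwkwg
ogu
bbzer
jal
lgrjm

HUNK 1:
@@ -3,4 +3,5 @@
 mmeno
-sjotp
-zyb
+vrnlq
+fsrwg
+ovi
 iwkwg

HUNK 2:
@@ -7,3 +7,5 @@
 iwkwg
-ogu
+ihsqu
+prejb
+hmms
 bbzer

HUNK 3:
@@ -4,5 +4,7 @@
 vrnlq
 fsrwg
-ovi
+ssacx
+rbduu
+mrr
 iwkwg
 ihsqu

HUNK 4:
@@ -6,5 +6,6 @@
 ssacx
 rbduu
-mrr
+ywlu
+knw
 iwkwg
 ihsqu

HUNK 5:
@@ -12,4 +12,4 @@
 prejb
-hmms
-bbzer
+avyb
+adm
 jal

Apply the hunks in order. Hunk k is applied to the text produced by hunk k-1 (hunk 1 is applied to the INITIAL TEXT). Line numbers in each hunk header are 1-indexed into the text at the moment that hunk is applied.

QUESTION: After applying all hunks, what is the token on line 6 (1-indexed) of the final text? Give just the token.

Hunk 1: at line 3 remove [sjotp,zyb] add [vrnlq,fsrwg,ovi] -> 11 lines: pmrv rpkrt mmeno vrnlq fsrwg ovi iwkwg ogu bbzer jal lgrjm
Hunk 2: at line 7 remove [ogu] add [ihsqu,prejb,hmms] -> 13 lines: pmrv rpkrt mmeno vrnlq fsrwg ovi iwkwg ihsqu prejb hmms bbzer jal lgrjm
Hunk 3: at line 4 remove [ovi] add [ssacx,rbduu,mrr] -> 15 lines: pmrv rpkrt mmeno vrnlq fsrwg ssacx rbduu mrr iwkwg ihsqu prejb hmms bbzer jal lgrjm
Hunk 4: at line 6 remove [mrr] add [ywlu,knw] -> 16 lines: pmrv rpkrt mmeno vrnlq fsrwg ssacx rbduu ywlu knw iwkwg ihsqu prejb hmms bbzer jal lgrjm
Hunk 5: at line 12 remove [hmms,bbzer] add [avyb,adm] -> 16 lines: pmrv rpkrt mmeno vrnlq fsrwg ssacx rbduu ywlu knw iwkwg ihsqu prejb avyb adm jal lgrjm
Final line 6: ssacx

Answer: ssacx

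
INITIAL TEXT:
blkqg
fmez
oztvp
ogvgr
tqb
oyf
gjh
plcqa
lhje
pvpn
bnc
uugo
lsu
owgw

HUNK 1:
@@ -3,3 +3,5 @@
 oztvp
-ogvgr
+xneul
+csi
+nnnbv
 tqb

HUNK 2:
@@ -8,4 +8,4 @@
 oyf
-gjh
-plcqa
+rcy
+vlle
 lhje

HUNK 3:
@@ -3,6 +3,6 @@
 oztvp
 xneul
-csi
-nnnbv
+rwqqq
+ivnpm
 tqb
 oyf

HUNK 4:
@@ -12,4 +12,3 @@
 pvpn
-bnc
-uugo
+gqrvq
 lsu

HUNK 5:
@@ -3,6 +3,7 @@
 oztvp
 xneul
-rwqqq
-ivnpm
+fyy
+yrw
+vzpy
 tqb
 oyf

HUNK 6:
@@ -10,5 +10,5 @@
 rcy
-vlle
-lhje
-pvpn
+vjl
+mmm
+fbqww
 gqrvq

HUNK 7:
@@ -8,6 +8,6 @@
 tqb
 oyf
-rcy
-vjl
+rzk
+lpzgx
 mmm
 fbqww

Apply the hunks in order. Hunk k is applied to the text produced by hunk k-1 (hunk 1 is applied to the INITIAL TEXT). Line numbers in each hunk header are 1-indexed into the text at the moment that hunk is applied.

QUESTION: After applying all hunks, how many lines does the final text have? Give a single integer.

Hunk 1: at line 3 remove [ogvgr] add [xneul,csi,nnnbv] -> 16 lines: blkqg fmez oztvp xneul csi nnnbv tqb oyf gjh plcqa lhje pvpn bnc uugo lsu owgw
Hunk 2: at line 8 remove [gjh,plcqa] add [rcy,vlle] -> 16 lines: blkqg fmez oztvp xneul csi nnnbv tqb oyf rcy vlle lhje pvpn bnc uugo lsu owgw
Hunk 3: at line 3 remove [csi,nnnbv] add [rwqqq,ivnpm] -> 16 lines: blkqg fmez oztvp xneul rwqqq ivnpm tqb oyf rcy vlle lhje pvpn bnc uugo lsu owgw
Hunk 4: at line 12 remove [bnc,uugo] add [gqrvq] -> 15 lines: blkqg fmez oztvp xneul rwqqq ivnpm tqb oyf rcy vlle lhje pvpn gqrvq lsu owgw
Hunk 5: at line 3 remove [rwqqq,ivnpm] add [fyy,yrw,vzpy] -> 16 lines: blkqg fmez oztvp xneul fyy yrw vzpy tqb oyf rcy vlle lhje pvpn gqrvq lsu owgw
Hunk 6: at line 10 remove [vlle,lhje,pvpn] add [vjl,mmm,fbqww] -> 16 lines: blkqg fmez oztvp xneul fyy yrw vzpy tqb oyf rcy vjl mmm fbqww gqrvq lsu owgw
Hunk 7: at line 8 remove [rcy,vjl] add [rzk,lpzgx] -> 16 lines: blkqg fmez oztvp xneul fyy yrw vzpy tqb oyf rzk lpzgx mmm fbqww gqrvq lsu owgw
Final line count: 16

Answer: 16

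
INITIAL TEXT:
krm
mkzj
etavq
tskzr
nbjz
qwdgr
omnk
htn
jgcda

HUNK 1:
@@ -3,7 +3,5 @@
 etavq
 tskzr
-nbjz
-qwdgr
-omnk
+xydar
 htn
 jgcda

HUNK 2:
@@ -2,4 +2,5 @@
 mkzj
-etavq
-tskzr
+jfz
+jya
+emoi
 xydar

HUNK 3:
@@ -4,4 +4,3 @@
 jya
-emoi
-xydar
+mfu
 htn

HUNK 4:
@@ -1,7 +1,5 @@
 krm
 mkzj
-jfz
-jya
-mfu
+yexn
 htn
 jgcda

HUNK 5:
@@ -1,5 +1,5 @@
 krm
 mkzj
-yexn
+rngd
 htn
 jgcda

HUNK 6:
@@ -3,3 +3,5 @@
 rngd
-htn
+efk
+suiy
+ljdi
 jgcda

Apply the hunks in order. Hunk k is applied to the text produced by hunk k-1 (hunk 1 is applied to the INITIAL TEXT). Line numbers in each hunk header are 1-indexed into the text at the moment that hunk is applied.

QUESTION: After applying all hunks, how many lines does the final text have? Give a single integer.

Answer: 7

Derivation:
Hunk 1: at line 3 remove [nbjz,qwdgr,omnk] add [xydar] -> 7 lines: krm mkzj etavq tskzr xydar htn jgcda
Hunk 2: at line 2 remove [etavq,tskzr] add [jfz,jya,emoi] -> 8 lines: krm mkzj jfz jya emoi xydar htn jgcda
Hunk 3: at line 4 remove [emoi,xydar] add [mfu] -> 7 lines: krm mkzj jfz jya mfu htn jgcda
Hunk 4: at line 1 remove [jfz,jya,mfu] add [yexn] -> 5 lines: krm mkzj yexn htn jgcda
Hunk 5: at line 1 remove [yexn] add [rngd] -> 5 lines: krm mkzj rngd htn jgcda
Hunk 6: at line 3 remove [htn] add [efk,suiy,ljdi] -> 7 lines: krm mkzj rngd efk suiy ljdi jgcda
Final line count: 7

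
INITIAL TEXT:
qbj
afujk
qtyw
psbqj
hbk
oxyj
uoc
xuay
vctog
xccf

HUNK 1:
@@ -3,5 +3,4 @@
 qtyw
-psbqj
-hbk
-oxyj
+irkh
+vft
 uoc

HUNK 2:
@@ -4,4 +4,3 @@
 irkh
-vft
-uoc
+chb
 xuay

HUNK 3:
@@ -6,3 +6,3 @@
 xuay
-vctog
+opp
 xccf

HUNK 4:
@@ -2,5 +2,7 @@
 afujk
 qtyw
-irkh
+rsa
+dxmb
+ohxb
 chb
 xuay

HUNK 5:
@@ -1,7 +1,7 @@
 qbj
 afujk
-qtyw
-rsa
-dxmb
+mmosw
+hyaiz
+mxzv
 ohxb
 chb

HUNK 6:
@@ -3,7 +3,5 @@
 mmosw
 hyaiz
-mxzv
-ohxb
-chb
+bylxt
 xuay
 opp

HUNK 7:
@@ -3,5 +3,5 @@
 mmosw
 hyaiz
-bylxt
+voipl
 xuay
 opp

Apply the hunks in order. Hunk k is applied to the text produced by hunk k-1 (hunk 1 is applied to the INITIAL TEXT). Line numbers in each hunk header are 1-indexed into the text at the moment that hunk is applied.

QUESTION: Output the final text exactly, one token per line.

Hunk 1: at line 3 remove [psbqj,hbk,oxyj] add [irkh,vft] -> 9 lines: qbj afujk qtyw irkh vft uoc xuay vctog xccf
Hunk 2: at line 4 remove [vft,uoc] add [chb] -> 8 lines: qbj afujk qtyw irkh chb xuay vctog xccf
Hunk 3: at line 6 remove [vctog] add [opp] -> 8 lines: qbj afujk qtyw irkh chb xuay opp xccf
Hunk 4: at line 2 remove [irkh] add [rsa,dxmb,ohxb] -> 10 lines: qbj afujk qtyw rsa dxmb ohxb chb xuay opp xccf
Hunk 5: at line 1 remove [qtyw,rsa,dxmb] add [mmosw,hyaiz,mxzv] -> 10 lines: qbj afujk mmosw hyaiz mxzv ohxb chb xuay opp xccf
Hunk 6: at line 3 remove [mxzv,ohxb,chb] add [bylxt] -> 8 lines: qbj afujk mmosw hyaiz bylxt xuay opp xccf
Hunk 7: at line 3 remove [bylxt] add [voipl] -> 8 lines: qbj afujk mmosw hyaiz voipl xuay opp xccf

Answer: qbj
afujk
mmosw
hyaiz
voipl
xuay
opp
xccf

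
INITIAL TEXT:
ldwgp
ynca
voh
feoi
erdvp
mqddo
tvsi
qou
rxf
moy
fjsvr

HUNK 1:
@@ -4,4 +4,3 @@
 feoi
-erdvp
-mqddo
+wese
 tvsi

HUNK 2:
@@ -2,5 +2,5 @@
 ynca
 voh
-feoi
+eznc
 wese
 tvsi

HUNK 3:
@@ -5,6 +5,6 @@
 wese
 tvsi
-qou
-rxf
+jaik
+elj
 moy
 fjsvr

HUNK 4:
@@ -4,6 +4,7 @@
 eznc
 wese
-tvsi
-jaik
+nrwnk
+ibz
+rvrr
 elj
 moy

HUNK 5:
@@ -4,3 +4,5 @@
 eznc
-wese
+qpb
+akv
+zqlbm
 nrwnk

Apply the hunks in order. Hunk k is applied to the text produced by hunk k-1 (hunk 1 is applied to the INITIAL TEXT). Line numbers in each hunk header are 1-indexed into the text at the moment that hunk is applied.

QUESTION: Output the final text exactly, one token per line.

Hunk 1: at line 4 remove [erdvp,mqddo] add [wese] -> 10 lines: ldwgp ynca voh feoi wese tvsi qou rxf moy fjsvr
Hunk 2: at line 2 remove [feoi] add [eznc] -> 10 lines: ldwgp ynca voh eznc wese tvsi qou rxf moy fjsvr
Hunk 3: at line 5 remove [qou,rxf] add [jaik,elj] -> 10 lines: ldwgp ynca voh eznc wese tvsi jaik elj moy fjsvr
Hunk 4: at line 4 remove [tvsi,jaik] add [nrwnk,ibz,rvrr] -> 11 lines: ldwgp ynca voh eznc wese nrwnk ibz rvrr elj moy fjsvr
Hunk 5: at line 4 remove [wese] add [qpb,akv,zqlbm] -> 13 lines: ldwgp ynca voh eznc qpb akv zqlbm nrwnk ibz rvrr elj moy fjsvr

Answer: ldwgp
ynca
voh
eznc
qpb
akv
zqlbm
nrwnk
ibz
rvrr
elj
moy
fjsvr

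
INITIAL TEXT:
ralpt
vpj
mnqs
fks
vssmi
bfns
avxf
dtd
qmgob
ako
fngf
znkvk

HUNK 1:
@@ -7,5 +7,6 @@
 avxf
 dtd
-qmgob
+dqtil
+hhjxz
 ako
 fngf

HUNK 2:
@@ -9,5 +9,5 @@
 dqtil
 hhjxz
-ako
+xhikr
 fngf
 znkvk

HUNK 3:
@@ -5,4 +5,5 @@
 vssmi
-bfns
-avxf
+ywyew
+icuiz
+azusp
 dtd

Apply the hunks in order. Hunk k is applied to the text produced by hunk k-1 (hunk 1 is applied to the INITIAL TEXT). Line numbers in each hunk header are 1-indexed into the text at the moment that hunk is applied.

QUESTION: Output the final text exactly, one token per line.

Answer: ralpt
vpj
mnqs
fks
vssmi
ywyew
icuiz
azusp
dtd
dqtil
hhjxz
xhikr
fngf
znkvk

Derivation:
Hunk 1: at line 7 remove [qmgob] add [dqtil,hhjxz] -> 13 lines: ralpt vpj mnqs fks vssmi bfns avxf dtd dqtil hhjxz ako fngf znkvk
Hunk 2: at line 9 remove [ako] add [xhikr] -> 13 lines: ralpt vpj mnqs fks vssmi bfns avxf dtd dqtil hhjxz xhikr fngf znkvk
Hunk 3: at line 5 remove [bfns,avxf] add [ywyew,icuiz,azusp] -> 14 lines: ralpt vpj mnqs fks vssmi ywyew icuiz azusp dtd dqtil hhjxz xhikr fngf znkvk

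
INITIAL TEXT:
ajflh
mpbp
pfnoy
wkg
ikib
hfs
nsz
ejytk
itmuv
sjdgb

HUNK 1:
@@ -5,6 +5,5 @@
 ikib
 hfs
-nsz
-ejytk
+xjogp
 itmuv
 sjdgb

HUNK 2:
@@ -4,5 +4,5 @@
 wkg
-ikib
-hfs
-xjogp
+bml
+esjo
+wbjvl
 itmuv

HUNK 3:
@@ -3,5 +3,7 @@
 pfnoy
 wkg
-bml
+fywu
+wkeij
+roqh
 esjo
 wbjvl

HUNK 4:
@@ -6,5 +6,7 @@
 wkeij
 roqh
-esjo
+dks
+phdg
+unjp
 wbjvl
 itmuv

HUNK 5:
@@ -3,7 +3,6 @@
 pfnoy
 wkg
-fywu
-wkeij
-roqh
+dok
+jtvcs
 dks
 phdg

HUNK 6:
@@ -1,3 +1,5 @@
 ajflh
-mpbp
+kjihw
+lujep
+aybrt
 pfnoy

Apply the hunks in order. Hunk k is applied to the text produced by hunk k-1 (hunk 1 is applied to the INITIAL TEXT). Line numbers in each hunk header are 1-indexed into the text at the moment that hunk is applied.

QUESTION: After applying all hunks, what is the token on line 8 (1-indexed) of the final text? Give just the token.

Hunk 1: at line 5 remove [nsz,ejytk] add [xjogp] -> 9 lines: ajflh mpbp pfnoy wkg ikib hfs xjogp itmuv sjdgb
Hunk 2: at line 4 remove [ikib,hfs,xjogp] add [bml,esjo,wbjvl] -> 9 lines: ajflh mpbp pfnoy wkg bml esjo wbjvl itmuv sjdgb
Hunk 3: at line 3 remove [bml] add [fywu,wkeij,roqh] -> 11 lines: ajflh mpbp pfnoy wkg fywu wkeij roqh esjo wbjvl itmuv sjdgb
Hunk 4: at line 6 remove [esjo] add [dks,phdg,unjp] -> 13 lines: ajflh mpbp pfnoy wkg fywu wkeij roqh dks phdg unjp wbjvl itmuv sjdgb
Hunk 5: at line 3 remove [fywu,wkeij,roqh] add [dok,jtvcs] -> 12 lines: ajflh mpbp pfnoy wkg dok jtvcs dks phdg unjp wbjvl itmuv sjdgb
Hunk 6: at line 1 remove [mpbp] add [kjihw,lujep,aybrt] -> 14 lines: ajflh kjihw lujep aybrt pfnoy wkg dok jtvcs dks phdg unjp wbjvl itmuv sjdgb
Final line 8: jtvcs

Answer: jtvcs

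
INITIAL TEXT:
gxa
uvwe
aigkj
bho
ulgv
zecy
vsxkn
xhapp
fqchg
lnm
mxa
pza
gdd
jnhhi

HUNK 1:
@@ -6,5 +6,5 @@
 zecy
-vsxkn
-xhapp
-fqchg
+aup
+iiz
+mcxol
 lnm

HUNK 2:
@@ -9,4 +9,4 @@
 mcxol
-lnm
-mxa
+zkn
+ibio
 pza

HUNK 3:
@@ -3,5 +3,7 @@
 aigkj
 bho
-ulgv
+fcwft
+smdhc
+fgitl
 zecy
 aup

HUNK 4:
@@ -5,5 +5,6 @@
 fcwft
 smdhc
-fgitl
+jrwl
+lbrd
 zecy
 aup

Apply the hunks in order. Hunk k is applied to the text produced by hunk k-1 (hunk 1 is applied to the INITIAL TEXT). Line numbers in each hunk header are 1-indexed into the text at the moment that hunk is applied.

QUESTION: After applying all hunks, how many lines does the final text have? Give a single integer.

Answer: 17

Derivation:
Hunk 1: at line 6 remove [vsxkn,xhapp,fqchg] add [aup,iiz,mcxol] -> 14 lines: gxa uvwe aigkj bho ulgv zecy aup iiz mcxol lnm mxa pza gdd jnhhi
Hunk 2: at line 9 remove [lnm,mxa] add [zkn,ibio] -> 14 lines: gxa uvwe aigkj bho ulgv zecy aup iiz mcxol zkn ibio pza gdd jnhhi
Hunk 3: at line 3 remove [ulgv] add [fcwft,smdhc,fgitl] -> 16 lines: gxa uvwe aigkj bho fcwft smdhc fgitl zecy aup iiz mcxol zkn ibio pza gdd jnhhi
Hunk 4: at line 5 remove [fgitl] add [jrwl,lbrd] -> 17 lines: gxa uvwe aigkj bho fcwft smdhc jrwl lbrd zecy aup iiz mcxol zkn ibio pza gdd jnhhi
Final line count: 17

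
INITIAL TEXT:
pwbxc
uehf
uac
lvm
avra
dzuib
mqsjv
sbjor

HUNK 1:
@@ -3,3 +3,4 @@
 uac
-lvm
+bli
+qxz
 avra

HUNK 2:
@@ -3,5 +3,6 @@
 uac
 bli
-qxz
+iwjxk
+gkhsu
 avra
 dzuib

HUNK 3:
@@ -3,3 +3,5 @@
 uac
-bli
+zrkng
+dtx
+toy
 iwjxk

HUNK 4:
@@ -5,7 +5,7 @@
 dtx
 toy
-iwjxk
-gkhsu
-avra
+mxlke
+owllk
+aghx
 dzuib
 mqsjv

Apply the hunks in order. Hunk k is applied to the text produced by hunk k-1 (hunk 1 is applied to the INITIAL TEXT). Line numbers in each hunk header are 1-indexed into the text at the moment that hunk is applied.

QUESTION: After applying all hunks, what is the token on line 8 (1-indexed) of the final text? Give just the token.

Answer: owllk

Derivation:
Hunk 1: at line 3 remove [lvm] add [bli,qxz] -> 9 lines: pwbxc uehf uac bli qxz avra dzuib mqsjv sbjor
Hunk 2: at line 3 remove [qxz] add [iwjxk,gkhsu] -> 10 lines: pwbxc uehf uac bli iwjxk gkhsu avra dzuib mqsjv sbjor
Hunk 3: at line 3 remove [bli] add [zrkng,dtx,toy] -> 12 lines: pwbxc uehf uac zrkng dtx toy iwjxk gkhsu avra dzuib mqsjv sbjor
Hunk 4: at line 5 remove [iwjxk,gkhsu,avra] add [mxlke,owllk,aghx] -> 12 lines: pwbxc uehf uac zrkng dtx toy mxlke owllk aghx dzuib mqsjv sbjor
Final line 8: owllk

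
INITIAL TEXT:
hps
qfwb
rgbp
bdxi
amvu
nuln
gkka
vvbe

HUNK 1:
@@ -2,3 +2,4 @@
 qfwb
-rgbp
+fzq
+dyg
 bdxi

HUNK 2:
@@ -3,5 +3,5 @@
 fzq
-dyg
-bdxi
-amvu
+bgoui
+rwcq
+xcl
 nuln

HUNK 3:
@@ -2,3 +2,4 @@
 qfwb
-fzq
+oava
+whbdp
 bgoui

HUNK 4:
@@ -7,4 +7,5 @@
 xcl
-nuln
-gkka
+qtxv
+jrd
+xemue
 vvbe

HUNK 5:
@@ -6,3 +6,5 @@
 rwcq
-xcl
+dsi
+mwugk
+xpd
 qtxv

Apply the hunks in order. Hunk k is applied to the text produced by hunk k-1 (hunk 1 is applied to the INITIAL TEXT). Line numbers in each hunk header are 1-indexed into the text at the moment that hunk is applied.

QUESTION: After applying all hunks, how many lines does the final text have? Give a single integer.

Hunk 1: at line 2 remove [rgbp] add [fzq,dyg] -> 9 lines: hps qfwb fzq dyg bdxi amvu nuln gkka vvbe
Hunk 2: at line 3 remove [dyg,bdxi,amvu] add [bgoui,rwcq,xcl] -> 9 lines: hps qfwb fzq bgoui rwcq xcl nuln gkka vvbe
Hunk 3: at line 2 remove [fzq] add [oava,whbdp] -> 10 lines: hps qfwb oava whbdp bgoui rwcq xcl nuln gkka vvbe
Hunk 4: at line 7 remove [nuln,gkka] add [qtxv,jrd,xemue] -> 11 lines: hps qfwb oava whbdp bgoui rwcq xcl qtxv jrd xemue vvbe
Hunk 5: at line 6 remove [xcl] add [dsi,mwugk,xpd] -> 13 lines: hps qfwb oava whbdp bgoui rwcq dsi mwugk xpd qtxv jrd xemue vvbe
Final line count: 13

Answer: 13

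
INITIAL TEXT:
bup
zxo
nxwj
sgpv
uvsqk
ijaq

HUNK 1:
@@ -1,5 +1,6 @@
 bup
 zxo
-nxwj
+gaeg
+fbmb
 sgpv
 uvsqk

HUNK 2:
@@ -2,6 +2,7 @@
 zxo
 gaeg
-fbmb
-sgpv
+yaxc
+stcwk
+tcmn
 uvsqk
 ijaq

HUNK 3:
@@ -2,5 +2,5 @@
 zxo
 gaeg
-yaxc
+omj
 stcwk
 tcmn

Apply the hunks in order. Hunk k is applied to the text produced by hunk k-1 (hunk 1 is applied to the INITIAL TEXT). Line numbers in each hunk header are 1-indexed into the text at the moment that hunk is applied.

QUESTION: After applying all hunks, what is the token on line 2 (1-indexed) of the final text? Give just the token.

Answer: zxo

Derivation:
Hunk 1: at line 1 remove [nxwj] add [gaeg,fbmb] -> 7 lines: bup zxo gaeg fbmb sgpv uvsqk ijaq
Hunk 2: at line 2 remove [fbmb,sgpv] add [yaxc,stcwk,tcmn] -> 8 lines: bup zxo gaeg yaxc stcwk tcmn uvsqk ijaq
Hunk 3: at line 2 remove [yaxc] add [omj] -> 8 lines: bup zxo gaeg omj stcwk tcmn uvsqk ijaq
Final line 2: zxo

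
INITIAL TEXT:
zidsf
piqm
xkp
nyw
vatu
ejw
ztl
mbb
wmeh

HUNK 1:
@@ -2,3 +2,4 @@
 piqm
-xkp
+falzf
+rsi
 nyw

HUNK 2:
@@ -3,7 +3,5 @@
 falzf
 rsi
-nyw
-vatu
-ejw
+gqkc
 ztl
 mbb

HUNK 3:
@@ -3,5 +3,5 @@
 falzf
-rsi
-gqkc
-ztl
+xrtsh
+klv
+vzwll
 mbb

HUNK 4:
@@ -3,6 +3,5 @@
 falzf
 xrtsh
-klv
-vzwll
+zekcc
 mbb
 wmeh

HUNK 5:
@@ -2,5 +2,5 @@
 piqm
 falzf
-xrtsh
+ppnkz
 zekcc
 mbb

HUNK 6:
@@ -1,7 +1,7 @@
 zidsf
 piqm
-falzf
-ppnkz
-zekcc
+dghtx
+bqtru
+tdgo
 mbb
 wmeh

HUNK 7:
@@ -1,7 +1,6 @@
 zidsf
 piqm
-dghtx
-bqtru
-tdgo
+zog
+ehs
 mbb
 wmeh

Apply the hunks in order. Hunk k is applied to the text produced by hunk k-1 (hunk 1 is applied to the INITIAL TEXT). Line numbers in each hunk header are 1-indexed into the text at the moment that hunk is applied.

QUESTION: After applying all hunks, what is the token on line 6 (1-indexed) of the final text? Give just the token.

Hunk 1: at line 2 remove [xkp] add [falzf,rsi] -> 10 lines: zidsf piqm falzf rsi nyw vatu ejw ztl mbb wmeh
Hunk 2: at line 3 remove [nyw,vatu,ejw] add [gqkc] -> 8 lines: zidsf piqm falzf rsi gqkc ztl mbb wmeh
Hunk 3: at line 3 remove [rsi,gqkc,ztl] add [xrtsh,klv,vzwll] -> 8 lines: zidsf piqm falzf xrtsh klv vzwll mbb wmeh
Hunk 4: at line 3 remove [klv,vzwll] add [zekcc] -> 7 lines: zidsf piqm falzf xrtsh zekcc mbb wmeh
Hunk 5: at line 2 remove [xrtsh] add [ppnkz] -> 7 lines: zidsf piqm falzf ppnkz zekcc mbb wmeh
Hunk 6: at line 1 remove [falzf,ppnkz,zekcc] add [dghtx,bqtru,tdgo] -> 7 lines: zidsf piqm dghtx bqtru tdgo mbb wmeh
Hunk 7: at line 1 remove [dghtx,bqtru,tdgo] add [zog,ehs] -> 6 lines: zidsf piqm zog ehs mbb wmeh
Final line 6: wmeh

Answer: wmeh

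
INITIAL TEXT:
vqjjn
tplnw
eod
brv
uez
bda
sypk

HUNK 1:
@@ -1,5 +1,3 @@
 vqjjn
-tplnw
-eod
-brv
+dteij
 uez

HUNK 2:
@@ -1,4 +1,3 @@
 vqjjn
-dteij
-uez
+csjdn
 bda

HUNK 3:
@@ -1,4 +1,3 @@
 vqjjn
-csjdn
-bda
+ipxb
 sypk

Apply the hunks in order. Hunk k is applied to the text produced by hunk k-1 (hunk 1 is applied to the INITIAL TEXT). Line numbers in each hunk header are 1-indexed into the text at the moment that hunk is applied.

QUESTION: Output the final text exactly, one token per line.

Hunk 1: at line 1 remove [tplnw,eod,brv] add [dteij] -> 5 lines: vqjjn dteij uez bda sypk
Hunk 2: at line 1 remove [dteij,uez] add [csjdn] -> 4 lines: vqjjn csjdn bda sypk
Hunk 3: at line 1 remove [csjdn,bda] add [ipxb] -> 3 lines: vqjjn ipxb sypk

Answer: vqjjn
ipxb
sypk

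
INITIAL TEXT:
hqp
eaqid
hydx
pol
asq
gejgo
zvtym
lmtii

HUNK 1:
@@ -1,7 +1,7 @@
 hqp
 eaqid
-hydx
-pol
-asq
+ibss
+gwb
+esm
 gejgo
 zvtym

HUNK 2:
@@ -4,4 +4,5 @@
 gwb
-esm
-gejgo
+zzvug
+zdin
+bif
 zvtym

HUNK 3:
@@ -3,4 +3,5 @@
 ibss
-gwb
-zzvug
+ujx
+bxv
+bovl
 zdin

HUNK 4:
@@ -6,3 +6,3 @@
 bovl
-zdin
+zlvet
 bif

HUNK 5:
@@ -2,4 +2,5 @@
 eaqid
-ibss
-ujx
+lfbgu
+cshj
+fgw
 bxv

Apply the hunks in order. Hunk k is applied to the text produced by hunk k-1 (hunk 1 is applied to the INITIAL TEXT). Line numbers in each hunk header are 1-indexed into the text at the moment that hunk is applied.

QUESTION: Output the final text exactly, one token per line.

Hunk 1: at line 1 remove [hydx,pol,asq] add [ibss,gwb,esm] -> 8 lines: hqp eaqid ibss gwb esm gejgo zvtym lmtii
Hunk 2: at line 4 remove [esm,gejgo] add [zzvug,zdin,bif] -> 9 lines: hqp eaqid ibss gwb zzvug zdin bif zvtym lmtii
Hunk 3: at line 3 remove [gwb,zzvug] add [ujx,bxv,bovl] -> 10 lines: hqp eaqid ibss ujx bxv bovl zdin bif zvtym lmtii
Hunk 4: at line 6 remove [zdin] add [zlvet] -> 10 lines: hqp eaqid ibss ujx bxv bovl zlvet bif zvtym lmtii
Hunk 5: at line 2 remove [ibss,ujx] add [lfbgu,cshj,fgw] -> 11 lines: hqp eaqid lfbgu cshj fgw bxv bovl zlvet bif zvtym lmtii

Answer: hqp
eaqid
lfbgu
cshj
fgw
bxv
bovl
zlvet
bif
zvtym
lmtii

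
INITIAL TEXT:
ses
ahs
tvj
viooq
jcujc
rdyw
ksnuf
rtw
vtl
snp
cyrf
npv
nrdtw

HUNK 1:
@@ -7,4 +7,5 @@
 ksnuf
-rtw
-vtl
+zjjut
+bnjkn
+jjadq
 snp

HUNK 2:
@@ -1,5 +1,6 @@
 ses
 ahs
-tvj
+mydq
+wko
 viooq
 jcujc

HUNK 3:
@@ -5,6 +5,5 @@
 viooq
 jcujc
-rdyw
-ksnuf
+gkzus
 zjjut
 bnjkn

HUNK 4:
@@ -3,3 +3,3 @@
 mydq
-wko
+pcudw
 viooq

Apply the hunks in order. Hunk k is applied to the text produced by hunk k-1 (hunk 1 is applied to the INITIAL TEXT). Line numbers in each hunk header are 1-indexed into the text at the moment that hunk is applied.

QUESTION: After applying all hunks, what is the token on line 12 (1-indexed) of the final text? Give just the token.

Hunk 1: at line 7 remove [rtw,vtl] add [zjjut,bnjkn,jjadq] -> 14 lines: ses ahs tvj viooq jcujc rdyw ksnuf zjjut bnjkn jjadq snp cyrf npv nrdtw
Hunk 2: at line 1 remove [tvj] add [mydq,wko] -> 15 lines: ses ahs mydq wko viooq jcujc rdyw ksnuf zjjut bnjkn jjadq snp cyrf npv nrdtw
Hunk 3: at line 5 remove [rdyw,ksnuf] add [gkzus] -> 14 lines: ses ahs mydq wko viooq jcujc gkzus zjjut bnjkn jjadq snp cyrf npv nrdtw
Hunk 4: at line 3 remove [wko] add [pcudw] -> 14 lines: ses ahs mydq pcudw viooq jcujc gkzus zjjut bnjkn jjadq snp cyrf npv nrdtw
Final line 12: cyrf

Answer: cyrf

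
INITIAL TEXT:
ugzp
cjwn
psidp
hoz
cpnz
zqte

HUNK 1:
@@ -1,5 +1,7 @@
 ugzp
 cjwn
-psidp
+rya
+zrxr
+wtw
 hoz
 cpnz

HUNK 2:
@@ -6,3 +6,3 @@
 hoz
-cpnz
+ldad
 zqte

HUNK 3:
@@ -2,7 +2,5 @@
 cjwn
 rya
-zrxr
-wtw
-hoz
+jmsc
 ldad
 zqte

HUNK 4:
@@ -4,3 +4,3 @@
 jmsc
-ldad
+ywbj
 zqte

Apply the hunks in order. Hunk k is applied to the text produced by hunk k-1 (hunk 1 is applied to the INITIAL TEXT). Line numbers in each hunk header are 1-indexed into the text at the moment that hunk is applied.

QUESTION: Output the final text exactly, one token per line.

Hunk 1: at line 1 remove [psidp] add [rya,zrxr,wtw] -> 8 lines: ugzp cjwn rya zrxr wtw hoz cpnz zqte
Hunk 2: at line 6 remove [cpnz] add [ldad] -> 8 lines: ugzp cjwn rya zrxr wtw hoz ldad zqte
Hunk 3: at line 2 remove [zrxr,wtw,hoz] add [jmsc] -> 6 lines: ugzp cjwn rya jmsc ldad zqte
Hunk 4: at line 4 remove [ldad] add [ywbj] -> 6 lines: ugzp cjwn rya jmsc ywbj zqte

Answer: ugzp
cjwn
rya
jmsc
ywbj
zqte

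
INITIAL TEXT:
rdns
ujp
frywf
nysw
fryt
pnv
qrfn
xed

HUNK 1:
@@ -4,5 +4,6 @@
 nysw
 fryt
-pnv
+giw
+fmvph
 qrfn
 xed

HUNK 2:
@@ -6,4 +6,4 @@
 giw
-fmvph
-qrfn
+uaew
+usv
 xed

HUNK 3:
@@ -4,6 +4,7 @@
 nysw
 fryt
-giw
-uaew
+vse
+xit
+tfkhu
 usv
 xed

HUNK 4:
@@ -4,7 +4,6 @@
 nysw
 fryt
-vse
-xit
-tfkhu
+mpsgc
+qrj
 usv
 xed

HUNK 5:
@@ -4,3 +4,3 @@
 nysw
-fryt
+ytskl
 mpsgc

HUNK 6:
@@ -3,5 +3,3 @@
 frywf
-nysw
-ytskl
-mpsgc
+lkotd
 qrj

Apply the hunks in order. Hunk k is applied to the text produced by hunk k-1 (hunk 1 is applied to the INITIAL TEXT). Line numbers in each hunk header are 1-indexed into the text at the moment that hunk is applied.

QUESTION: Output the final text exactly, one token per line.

Hunk 1: at line 4 remove [pnv] add [giw,fmvph] -> 9 lines: rdns ujp frywf nysw fryt giw fmvph qrfn xed
Hunk 2: at line 6 remove [fmvph,qrfn] add [uaew,usv] -> 9 lines: rdns ujp frywf nysw fryt giw uaew usv xed
Hunk 3: at line 4 remove [giw,uaew] add [vse,xit,tfkhu] -> 10 lines: rdns ujp frywf nysw fryt vse xit tfkhu usv xed
Hunk 4: at line 4 remove [vse,xit,tfkhu] add [mpsgc,qrj] -> 9 lines: rdns ujp frywf nysw fryt mpsgc qrj usv xed
Hunk 5: at line 4 remove [fryt] add [ytskl] -> 9 lines: rdns ujp frywf nysw ytskl mpsgc qrj usv xed
Hunk 6: at line 3 remove [nysw,ytskl,mpsgc] add [lkotd] -> 7 lines: rdns ujp frywf lkotd qrj usv xed

Answer: rdns
ujp
frywf
lkotd
qrj
usv
xed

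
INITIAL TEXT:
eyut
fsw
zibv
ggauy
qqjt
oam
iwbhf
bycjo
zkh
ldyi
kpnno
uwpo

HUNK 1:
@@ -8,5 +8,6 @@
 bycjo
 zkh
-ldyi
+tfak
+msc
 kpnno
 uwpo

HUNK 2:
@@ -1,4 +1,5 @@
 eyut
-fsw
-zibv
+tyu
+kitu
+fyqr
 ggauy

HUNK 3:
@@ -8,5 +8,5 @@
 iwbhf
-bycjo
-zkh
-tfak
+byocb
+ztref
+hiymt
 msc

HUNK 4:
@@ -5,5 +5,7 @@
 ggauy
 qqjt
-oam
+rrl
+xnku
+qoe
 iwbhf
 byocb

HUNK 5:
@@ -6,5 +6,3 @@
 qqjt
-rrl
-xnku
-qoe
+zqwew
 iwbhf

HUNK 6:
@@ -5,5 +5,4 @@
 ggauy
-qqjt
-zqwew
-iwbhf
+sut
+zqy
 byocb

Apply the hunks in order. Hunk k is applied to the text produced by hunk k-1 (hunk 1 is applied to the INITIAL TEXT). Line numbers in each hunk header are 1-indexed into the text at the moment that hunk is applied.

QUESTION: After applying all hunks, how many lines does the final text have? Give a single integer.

Answer: 13

Derivation:
Hunk 1: at line 8 remove [ldyi] add [tfak,msc] -> 13 lines: eyut fsw zibv ggauy qqjt oam iwbhf bycjo zkh tfak msc kpnno uwpo
Hunk 2: at line 1 remove [fsw,zibv] add [tyu,kitu,fyqr] -> 14 lines: eyut tyu kitu fyqr ggauy qqjt oam iwbhf bycjo zkh tfak msc kpnno uwpo
Hunk 3: at line 8 remove [bycjo,zkh,tfak] add [byocb,ztref,hiymt] -> 14 lines: eyut tyu kitu fyqr ggauy qqjt oam iwbhf byocb ztref hiymt msc kpnno uwpo
Hunk 4: at line 5 remove [oam] add [rrl,xnku,qoe] -> 16 lines: eyut tyu kitu fyqr ggauy qqjt rrl xnku qoe iwbhf byocb ztref hiymt msc kpnno uwpo
Hunk 5: at line 6 remove [rrl,xnku,qoe] add [zqwew] -> 14 lines: eyut tyu kitu fyqr ggauy qqjt zqwew iwbhf byocb ztref hiymt msc kpnno uwpo
Hunk 6: at line 5 remove [qqjt,zqwew,iwbhf] add [sut,zqy] -> 13 lines: eyut tyu kitu fyqr ggauy sut zqy byocb ztref hiymt msc kpnno uwpo
Final line count: 13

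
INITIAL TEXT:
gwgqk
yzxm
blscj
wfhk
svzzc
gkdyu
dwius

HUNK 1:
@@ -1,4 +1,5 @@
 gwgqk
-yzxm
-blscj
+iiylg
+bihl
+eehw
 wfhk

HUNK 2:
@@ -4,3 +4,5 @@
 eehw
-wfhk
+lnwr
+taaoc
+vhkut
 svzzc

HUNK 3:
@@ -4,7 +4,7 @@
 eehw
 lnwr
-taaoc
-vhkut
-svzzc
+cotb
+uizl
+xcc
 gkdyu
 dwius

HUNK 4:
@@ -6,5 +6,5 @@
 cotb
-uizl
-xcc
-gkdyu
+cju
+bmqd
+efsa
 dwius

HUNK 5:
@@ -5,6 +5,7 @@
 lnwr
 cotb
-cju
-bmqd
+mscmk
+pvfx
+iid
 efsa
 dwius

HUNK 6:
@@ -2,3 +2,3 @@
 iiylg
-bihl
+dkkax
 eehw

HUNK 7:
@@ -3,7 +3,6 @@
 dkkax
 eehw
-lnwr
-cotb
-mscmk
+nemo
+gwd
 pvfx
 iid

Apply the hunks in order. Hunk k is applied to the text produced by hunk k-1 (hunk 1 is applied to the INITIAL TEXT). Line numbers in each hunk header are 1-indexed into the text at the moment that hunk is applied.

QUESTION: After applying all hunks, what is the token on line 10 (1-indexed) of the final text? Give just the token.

Answer: dwius

Derivation:
Hunk 1: at line 1 remove [yzxm,blscj] add [iiylg,bihl,eehw] -> 8 lines: gwgqk iiylg bihl eehw wfhk svzzc gkdyu dwius
Hunk 2: at line 4 remove [wfhk] add [lnwr,taaoc,vhkut] -> 10 lines: gwgqk iiylg bihl eehw lnwr taaoc vhkut svzzc gkdyu dwius
Hunk 3: at line 4 remove [taaoc,vhkut,svzzc] add [cotb,uizl,xcc] -> 10 lines: gwgqk iiylg bihl eehw lnwr cotb uizl xcc gkdyu dwius
Hunk 4: at line 6 remove [uizl,xcc,gkdyu] add [cju,bmqd,efsa] -> 10 lines: gwgqk iiylg bihl eehw lnwr cotb cju bmqd efsa dwius
Hunk 5: at line 5 remove [cju,bmqd] add [mscmk,pvfx,iid] -> 11 lines: gwgqk iiylg bihl eehw lnwr cotb mscmk pvfx iid efsa dwius
Hunk 6: at line 2 remove [bihl] add [dkkax] -> 11 lines: gwgqk iiylg dkkax eehw lnwr cotb mscmk pvfx iid efsa dwius
Hunk 7: at line 3 remove [lnwr,cotb,mscmk] add [nemo,gwd] -> 10 lines: gwgqk iiylg dkkax eehw nemo gwd pvfx iid efsa dwius
Final line 10: dwius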